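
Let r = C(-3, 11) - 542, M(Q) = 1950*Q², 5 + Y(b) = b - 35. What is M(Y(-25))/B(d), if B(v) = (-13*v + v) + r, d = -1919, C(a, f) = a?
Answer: 8238750/22483 ≈ 366.44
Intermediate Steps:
Y(b) = -40 + b (Y(b) = -5 + (b - 35) = -5 + (-35 + b) = -40 + b)
r = -545 (r = -3 - 542 = -545)
B(v) = -545 - 12*v (B(v) = (-13*v + v) - 545 = -12*v - 545 = -545 - 12*v)
M(Y(-25))/B(d) = (1950*(-40 - 25)²)/(-545 - 12*(-1919)) = (1950*(-65)²)/(-545 + 23028) = (1950*4225)/22483 = 8238750*(1/22483) = 8238750/22483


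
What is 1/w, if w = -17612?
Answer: -1/17612 ≈ -5.6779e-5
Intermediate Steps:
1/w = 1/(-17612) = -1/17612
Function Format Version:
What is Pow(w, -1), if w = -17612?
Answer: Rational(-1, 17612) ≈ -5.6779e-5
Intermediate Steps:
Pow(w, -1) = Pow(-17612, -1) = Rational(-1, 17612)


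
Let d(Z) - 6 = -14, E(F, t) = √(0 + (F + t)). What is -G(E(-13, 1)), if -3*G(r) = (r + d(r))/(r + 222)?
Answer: -49/4108 + 115*I*√3/36972 ≈ -0.011928 + 0.0053875*I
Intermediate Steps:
E(F, t) = √(F + t)
d(Z) = -8 (d(Z) = 6 - 14 = -8)
G(r) = -(-8 + r)/(3*(222 + r)) (G(r) = -(r - 8)/(3*(r + 222)) = -(-8 + r)/(3*(222 + r)))
-G(E(-13, 1)) = -(8 - √(-13 + 1))/(3*(222 + √(-13 + 1))) = -(8 - √(-12))/(3*(222 + √(-12))) = -(8 - 2*I*√3)/(3*(222 + 2*I*√3))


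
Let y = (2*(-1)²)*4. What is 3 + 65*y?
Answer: 523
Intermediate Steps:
y = 8 (y = (2*1)*4 = 2*4 = 8)
3 + 65*y = 3 + 65*8 = 3 + 520 = 523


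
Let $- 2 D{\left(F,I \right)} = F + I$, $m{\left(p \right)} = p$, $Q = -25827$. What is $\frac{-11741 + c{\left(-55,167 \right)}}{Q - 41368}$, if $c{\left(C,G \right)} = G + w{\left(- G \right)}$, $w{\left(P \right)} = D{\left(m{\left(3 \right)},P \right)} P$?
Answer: $\frac{25268}{67195} \approx 0.37604$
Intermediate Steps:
$D{\left(F,I \right)} = - \frac{F}{2} - \frac{I}{2}$ ($D{\left(F,I \right)} = - \frac{F + I}{2} = - \frac{F}{2} - \frac{I}{2}$)
$w{\left(P \right)} = P \left(- \frac{3}{2} - \frac{P}{2}\right)$ ($w{\left(P \right)} = \left(\left(- \frac{1}{2}\right) 3 - \frac{P}{2}\right) P = \left(- \frac{3}{2} - \frac{P}{2}\right) P = P \left(- \frac{3}{2} - \frac{P}{2}\right)$)
$c{\left(C,G \right)} = G + \frac{G \left(3 - G\right)}{2}$ ($c{\left(C,G \right)} = G - \frac{- G \left(3 - G\right)}{2} = G + \frac{G \left(3 - G\right)}{2}$)
$\frac{-11741 + c{\left(-55,167 \right)}}{Q - 41368} = \frac{-11741 + \frac{1}{2} \cdot 167 \left(5 - 167\right)}{-25827 - 41368} = \frac{-11741 + \frac{1}{2} \cdot 167 \left(5 - 167\right)}{-67195} = \left(-11741 + \frac{1}{2} \cdot 167 \left(-162\right)\right) \left(- \frac{1}{67195}\right) = \left(-11741 - 13527\right) \left(- \frac{1}{67195}\right) = \left(-25268\right) \left(- \frac{1}{67195}\right) = \frac{25268}{67195}$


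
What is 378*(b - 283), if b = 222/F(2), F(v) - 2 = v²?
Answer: -92988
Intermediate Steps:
F(v) = 2 + v²
b = 37 (b = 222/(2 + 2²) = 222/(2 + 4) = 222/6 = 222*(⅙) = 37)
378*(b - 283) = 378*(37 - 283) = 378*(-246) = -92988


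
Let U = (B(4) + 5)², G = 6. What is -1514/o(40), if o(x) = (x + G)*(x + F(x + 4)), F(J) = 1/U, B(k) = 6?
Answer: -91597/111343 ≈ -0.82266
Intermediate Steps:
U = 121 (U = (6 + 5)² = 11² = 121)
F(J) = 1/121
o(x) = (6 + x)*(1/121 + x) (o(x) = (x + 6)*(x + 1/121) = (6 + x)*(1/121 + x))
-1514/o(40) = -1514/(6/121 + 40² + (727/121)*40) = -1514/(6/121 + 1600 + 29080/121) = -1514/222686/121 = -1514*121/222686 = -91597/111343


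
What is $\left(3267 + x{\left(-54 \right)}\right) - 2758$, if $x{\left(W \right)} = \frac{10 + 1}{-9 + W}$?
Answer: $\frac{32056}{63} \approx 508.83$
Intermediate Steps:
$x{\left(W \right)} = \frac{11}{-9 + W}$
$\left(3267 + x{\left(-54 \right)}\right) - 2758 = \left(3267 + \frac{11}{-9 - 54}\right) - 2758 = \left(3267 + \frac{11}{-63}\right) - 2758 = \left(3267 + 11 \left(- \frac{1}{63}\right)\right) - 2758 = \left(3267 - \frac{11}{63}\right) - 2758 = \frac{205810}{63} - 2758 = \frac{32056}{63}$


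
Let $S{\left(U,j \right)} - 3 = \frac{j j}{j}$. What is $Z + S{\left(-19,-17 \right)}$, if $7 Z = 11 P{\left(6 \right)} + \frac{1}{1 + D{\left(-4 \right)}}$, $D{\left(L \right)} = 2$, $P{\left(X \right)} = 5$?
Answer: $- \frac{128}{21} \approx -6.0952$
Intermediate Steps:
$S{\left(U,j \right)} = 3 + j$ ($S{\left(U,j \right)} = 3 + \frac{j j}{j} = 3 + \frac{j^{2}}{j} = 3 + j$)
$Z = \frac{166}{21}$ ($Z = \frac{11 \cdot 5 + \frac{1}{1 + 2}}{7} = \frac{55 + \frac{1}{3}}{7} = \frac{1}{7} \cdot \frac{166}{3} = \frac{166}{21} \approx 7.9048$)
$Z + S{\left(-19,-17 \right)} = \frac{166}{21} + \left(3 - 17\right) = \frac{166}{21} - 14 = - \frac{128}{21}$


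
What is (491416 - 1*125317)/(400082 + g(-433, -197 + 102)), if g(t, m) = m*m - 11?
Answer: 366099/409096 ≈ 0.89490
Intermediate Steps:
g(t, m) = -11 + m² (g(t, m) = m² - 11 = -11 + m²)
(491416 - 1*125317)/(400082 + g(-433, -197 + 102)) = (491416 - 1*125317)/(400082 + (-11 + (-197 + 102)²)) = (491416 - 125317)/(400082 + (-11 + (-95)²)) = 366099/(400082 + (-11 + 9025)) = 366099/(400082 + 9014) = 366099/409096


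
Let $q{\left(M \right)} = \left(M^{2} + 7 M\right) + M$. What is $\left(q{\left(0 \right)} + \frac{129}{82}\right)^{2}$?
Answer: $\frac{16641}{6724} \approx 2.4749$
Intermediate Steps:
$q{\left(M \right)} = M^{2} + 8 M$
$\left(q{\left(0 \right)} + \frac{129}{82}\right)^{2} = \left(0 \left(8 + 0\right) + \frac{129}{82}\right)^{2} = \left(0 \cdot 8 + 129 \cdot \frac{1}{82}\right)^{2} = \left(0 + \frac{129}{82}\right)^{2} = \left(\frac{129}{82}\right)^{2} = \frac{16641}{6724}$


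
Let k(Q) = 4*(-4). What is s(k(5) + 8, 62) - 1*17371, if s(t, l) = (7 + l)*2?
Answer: -17233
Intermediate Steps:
k(Q) = -16
s(t, l) = 14 + 2*l
s(k(5) + 8, 62) - 1*17371 = (14 + 2*62) - 1*17371 = (14 + 124) - 17371 = 138 - 17371 = -17233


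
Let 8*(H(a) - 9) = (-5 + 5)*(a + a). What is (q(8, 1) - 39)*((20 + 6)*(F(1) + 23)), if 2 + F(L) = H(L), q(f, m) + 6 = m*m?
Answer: -34320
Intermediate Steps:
H(a) = 9 (H(a) = 9 + ((-5 + 5)*(a + a))/8 = 9 + (0*(2*a))/8 = 9 + (1/8)*0 = 9 + 0 = 9)
q(f, m) = -6 + m**2 (q(f, m) = -6 + m*m = -6 + m**2)
F(L) = 7 (F(L) = -2 + 9 = 7)
(q(8, 1) - 39)*((20 + 6)*(F(1) + 23)) = ((-6 + 1**2) - 39)*((20 + 6)*(7 + 23)) = ((-6 + 1) - 39)*(26*30) = (-5 - 39)*780 = -44*780 = -34320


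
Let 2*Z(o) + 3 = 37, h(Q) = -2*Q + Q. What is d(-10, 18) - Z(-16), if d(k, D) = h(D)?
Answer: -35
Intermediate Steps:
h(Q) = -Q
d(k, D) = -D
Z(o) = 17 (Z(o) = -3/2 + (½)*37 = -3/2 + 37/2 = 17)
d(-10, 18) - Z(-16) = -1*18 - 1*17 = -18 - 17 = -35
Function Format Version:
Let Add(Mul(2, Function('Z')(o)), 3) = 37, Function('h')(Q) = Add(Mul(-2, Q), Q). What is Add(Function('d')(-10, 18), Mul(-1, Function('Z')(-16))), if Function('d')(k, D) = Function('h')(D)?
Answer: -35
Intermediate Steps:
Function('h')(Q) = Mul(-1, Q)
Function('d')(k, D) = Mul(-1, D)
Function('Z')(o) = 17 (Function('Z')(o) = Add(Rational(-3, 2), Mul(Rational(1, 2), 37)) = Add(Rational(-3, 2), Rational(37, 2)) = 17)
Add(Function('d')(-10, 18), Mul(-1, Function('Z')(-16))) = Add(Mul(-1, 18), Mul(-1, 17)) = Add(-18, -17) = -35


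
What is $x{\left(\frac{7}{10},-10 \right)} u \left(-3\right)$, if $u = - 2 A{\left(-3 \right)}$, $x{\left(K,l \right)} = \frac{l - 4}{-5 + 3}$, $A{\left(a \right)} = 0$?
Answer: $0$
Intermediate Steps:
$x{\left(K,l \right)} = 2 - \frac{l}{2}$ ($x{\left(K,l \right)} = \frac{-4 + l}{-2} = \left(-4 + l\right) \left(- \frac{1}{2}\right) = 2 - \frac{l}{2}$)
$u = 0$ ($u = \left(-2\right) 0 = 0$)
$x{\left(\frac{7}{10},-10 \right)} u \left(-3\right) = \left(2 - -5\right) 0 \left(-3\right) = \left(2 + 5\right) 0 \left(-3\right) = 7 \cdot 0 \left(-3\right) = 0 \left(-3\right) = 0$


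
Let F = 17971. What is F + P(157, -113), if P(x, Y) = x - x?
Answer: 17971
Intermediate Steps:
P(x, Y) = 0
F + P(157, -113) = 17971 + 0 = 17971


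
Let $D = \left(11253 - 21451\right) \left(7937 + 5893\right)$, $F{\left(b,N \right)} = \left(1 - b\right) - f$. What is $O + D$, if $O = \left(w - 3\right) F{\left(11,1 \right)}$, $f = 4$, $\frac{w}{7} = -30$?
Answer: $-141035358$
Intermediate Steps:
$w = -210$ ($w = 7 \left(-30\right) = -210$)
$F{\left(b,N \right)} = -3 - b$ ($F{\left(b,N \right)} = \left(1 - b\right) - 4 = -3 - b$)
$D = -141038340$ ($D = \left(-10198\right) 13830 = -141038340$)
$O = 2982$ ($O = \left(-210 - 3\right) \left(-3 - 11\right) = - 213 \left(-3 - 11\right) = \left(-213\right) \left(-14\right) = 2982$)
$O + D = 2982 - 141038340 = -141035358$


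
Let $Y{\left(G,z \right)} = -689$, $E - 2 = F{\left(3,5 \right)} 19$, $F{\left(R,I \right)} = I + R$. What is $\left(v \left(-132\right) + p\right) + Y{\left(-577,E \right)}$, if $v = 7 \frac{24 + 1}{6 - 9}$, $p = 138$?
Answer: $7149$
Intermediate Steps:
$E = 154$ ($E = 2 + \left(5 + 3\right) 19 = 2 + 8 \cdot 19 = 2 + 152 = 154$)
$v = - \frac{175}{3}$ ($v = 7 \frac{25}{-3} = 7 \cdot 25 \left(- \frac{1}{3}\right) = 7 \left(- \frac{25}{3}\right) = - \frac{175}{3} \approx -58.333$)
$\left(v \left(-132\right) + p\right) + Y{\left(-577,E \right)} = \left(\left(- \frac{175}{3}\right) \left(-132\right) + 138\right) - 689 = \left(7700 + 138\right) - 689 = 7838 - 689 = 7149$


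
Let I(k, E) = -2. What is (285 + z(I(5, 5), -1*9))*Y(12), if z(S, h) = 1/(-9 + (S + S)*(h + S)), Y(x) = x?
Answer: 119712/35 ≈ 3420.3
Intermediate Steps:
z(S, h) = 1/(-9 + 2*S*(S + h)) (z(S, h) = 1/(-9 + (2*S)*(S + h)) = 1/(-9 + 2*S*(S + h)))
(285 + z(I(5, 5), -1*9))*Y(12) = (285 + 1/(-9 + 2*(-2)² + 2*(-2)*(-1*9)))*12 = (285 + 1/(-9 + 2*4 + 2*(-2)*(-9)))*12 = (285 + 1/(-9 + 8 + 36))*12 = (285 + 1/35)*12 = (9976/35)*12 = 119712/35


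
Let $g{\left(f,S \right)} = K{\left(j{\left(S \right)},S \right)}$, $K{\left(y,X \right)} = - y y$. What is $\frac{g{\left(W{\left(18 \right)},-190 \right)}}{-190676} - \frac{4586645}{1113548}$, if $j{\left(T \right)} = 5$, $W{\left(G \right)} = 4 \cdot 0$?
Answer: $- \frac{109316910415}{26540859806} \approx -4.1188$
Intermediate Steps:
$W{\left(G \right)} = 0$
$K{\left(y,X \right)} = - y^{2}$
$g{\left(f,S \right)} = -25$ ($g{\left(f,S \right)} = - 5^{2} = \left(-1\right) 25 = -25$)
$\frac{g{\left(W{\left(18 \right)},-190 \right)}}{-190676} - \frac{4586645}{1113548} = - \frac{25}{-190676} - \frac{4586645}{1113548} = \left(-25\right) \left(- \frac{1}{190676}\right) - \frac{4586645}{1113548} = \frac{25}{190676} - \frac{4586645}{1113548} = - \frac{109316910415}{26540859806}$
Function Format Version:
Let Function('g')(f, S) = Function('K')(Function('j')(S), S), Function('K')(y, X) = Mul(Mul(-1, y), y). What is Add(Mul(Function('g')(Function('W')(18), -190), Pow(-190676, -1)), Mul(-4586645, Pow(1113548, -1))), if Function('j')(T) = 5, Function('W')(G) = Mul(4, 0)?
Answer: Rational(-109316910415, 26540859806) ≈ -4.1188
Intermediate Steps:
Function('W')(G) = 0
Function('K')(y, X) = Mul(-1, Pow(y, 2))
Function('g')(f, S) = -25 (Function('g')(f, S) = Mul(-1, Pow(5, 2)) = Mul(-1, 25) = -25)
Add(Mul(Function('g')(Function('W')(18), -190), Pow(-190676, -1)), Mul(-4586645, Pow(1113548, -1))) = Add(Mul(-25, Pow(-190676, -1)), Mul(-4586645, Pow(1113548, -1))) = Add(Mul(-25, Rational(-1, 190676)), Mul(-4586645, Rational(1, 1113548))) = Add(Rational(25, 190676), Rational(-4586645, 1113548)) = Rational(-109316910415, 26540859806)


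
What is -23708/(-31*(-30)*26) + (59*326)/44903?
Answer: -149870551/271438635 ≈ -0.55213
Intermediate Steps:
-23708/(-31*(-30)*26) + (59*326)/44903 = -23708/(930*26) + 19234*(1/44903) = -23708/24180 + 19234/44903 = -23708*1/24180 + 19234/44903 = -5927/6045 + 19234/44903 = -149870551/271438635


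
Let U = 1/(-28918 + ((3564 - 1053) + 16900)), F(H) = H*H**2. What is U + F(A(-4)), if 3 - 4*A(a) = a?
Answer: 3260837/608448 ≈ 5.3593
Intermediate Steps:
A(a) = 3/4 - a/4
F(H) = H**3
U = -1/9507 (U = 1/(-28918 + (2511 + 16900)) = 1/(-28918 + 19411) = 1/(-9507) = -1/9507 ≈ -0.00010519)
U + F(A(-4)) = -1/9507 + (3/4 - 1/4*(-4))**3 = -1/9507 + (3/4 + 1)**3 = -1/9507 + (7/4)**3 = -1/9507 + 343/64 = 3260837/608448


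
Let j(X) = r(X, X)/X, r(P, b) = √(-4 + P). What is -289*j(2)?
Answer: -289*I*√2/2 ≈ -204.35*I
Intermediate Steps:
j(X) = √(-4 + X)/X
-289*j(2) = -289*√(-4 + 2)/2 = -289*√(-2)/2 = -289*I*√2/2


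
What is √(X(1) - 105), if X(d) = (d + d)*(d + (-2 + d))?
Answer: I*√105 ≈ 10.247*I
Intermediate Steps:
X(d) = 2*d*(-2 + 2*d) (X(d) = (2*d)*(-2 + 2*d) = 2*d*(-2 + 2*d))
√(X(1) - 105) = √(4*1*(-1 + 1) - 105) = √(4*1*0 - 105) = √(0 - 105) = √(-105) = I*√105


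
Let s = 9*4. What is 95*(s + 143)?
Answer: 17005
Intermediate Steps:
s = 36
95*(s + 143) = 95*(36 + 143) = 95*179 = 17005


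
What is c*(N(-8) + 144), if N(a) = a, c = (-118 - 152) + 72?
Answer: -26928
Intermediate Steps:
c = -198 (c = -270 + 72 = -198)
c*(N(-8) + 144) = -198*(-8 + 144) = -198*136 = -26928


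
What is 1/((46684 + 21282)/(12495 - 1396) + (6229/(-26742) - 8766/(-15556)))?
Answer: 577145991081/3725014349498 ≈ 0.15494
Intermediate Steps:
1/((46684 + 21282)/(12495 - 1396) + (6229/(-26742) - 8766/(-15556))) = 1/(67966/11099 + (6229*(-1/26742) - 8766*(-1/15556))) = 1/(67966*(1/11099) + (-6229/26742 + 4383/7778)) = 1/(67966/11099 + 17190256/51999819) = 1/(3725014349498/577145991081) = 577145991081/3725014349498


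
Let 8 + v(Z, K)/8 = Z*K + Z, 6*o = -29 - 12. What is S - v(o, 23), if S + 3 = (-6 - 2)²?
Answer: 1437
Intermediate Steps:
o = -41/6 (o = (-29 - 12)/6 = (⅙)*(-41) = -41/6 ≈ -6.8333)
v(Z, K) = -64 + 8*Z + 8*K*Z (v(Z, K) = -64 + 8*(Z*K + Z) = -64 + 8*(K*Z + Z) = -64 + 8*(Z + K*Z) = -64 + (8*Z + 8*K*Z) = -64 + 8*Z + 8*K*Z)
S = 61 (S = -3 + (-6 - 2)² = -3 + (-8)² = -3 + 64 = 61)
S - v(o, 23) = 61 - (-64 + 8*(-41/6) + 8*23*(-41/6)) = 61 - (-64 - 164/3 - 3772/3) = 61 - 1*(-1376) = 61 + 1376 = 1437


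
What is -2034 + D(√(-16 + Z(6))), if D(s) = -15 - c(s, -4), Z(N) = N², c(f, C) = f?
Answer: -2049 - 2*√5 ≈ -2053.5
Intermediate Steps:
D(s) = -15 - s
-2034 + D(√(-16 + Z(6))) = -2034 + (-15 - √(-16 + 6²)) = -2034 + (-15 - √(-16 + 36)) = -2034 + (-15 - √20) = -2034 + (-15 - 2*√5) = -2049 - 2*√5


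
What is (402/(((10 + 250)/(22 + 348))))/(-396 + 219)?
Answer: -2479/767 ≈ -3.2321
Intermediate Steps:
(402/(((10 + 250)/(22 + 348))))/(-396 + 219) = (402/((260/370)))/(-177) = (402/((260*(1/370))))*(-1/177) = (402/(26/37))*(-1/177) = (402*(37/26))*(-1/177) = (7437/13)*(-1/177) = -2479/767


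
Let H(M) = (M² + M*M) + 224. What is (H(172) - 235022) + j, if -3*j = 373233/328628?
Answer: -57717060051/328628 ≈ -1.7563e+5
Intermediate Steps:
j = -124411/328628 ≈ -0.37858
H(M) = 224 + 2*M² (H(M) = (M² + M²) + 224 = 2*M² + 224 = 224 + 2*M²)
(H(172) - 235022) + j = ((224 + 2*172²) - 235022) - 124411/328628 = ((224 + 2*29584) - 235022) - 124411/328628 = ((224 + 59168) - 235022) - 124411/328628 = (59392 - 235022) - 124411/328628 = -175630 - 124411/328628 = -57717060051/328628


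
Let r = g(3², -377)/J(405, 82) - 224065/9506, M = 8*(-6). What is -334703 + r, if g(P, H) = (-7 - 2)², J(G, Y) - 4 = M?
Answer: -70002422219/209132 ≈ -3.3473e+5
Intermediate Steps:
M = -48
J(G, Y) = -44 (J(G, Y) = 4 - 48 = -44)
g(P, H) = 81 (g(P, H) = (-9)² = 81)
r = -5314423/209132 (r = 81/(-44) - 224065/9506 = 81*(-1/44) - 224065*1/9506 = -81/44 - 224065/9506 = -5314423/209132 ≈ -25.412)
-334703 + r = -334703 - 5314423/209132 = -70002422219/209132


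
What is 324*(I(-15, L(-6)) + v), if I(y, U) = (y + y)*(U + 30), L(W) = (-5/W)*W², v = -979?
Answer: -900396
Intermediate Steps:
L(W) = -5*W
I(y, U) = 2*y*(30 + U) (I(y, U) = (2*y)*(30 + U) = 2*y*(30 + U))
324*(I(-15, L(-6)) + v) = 324*(2*(-15)*(30 - 5*(-6)) - 979) = 324*(2*(-15)*(30 + 30) - 979) = 324*(2*(-15)*60 - 979) = 324*(-1800 - 979) = 324*(-2779) = -900396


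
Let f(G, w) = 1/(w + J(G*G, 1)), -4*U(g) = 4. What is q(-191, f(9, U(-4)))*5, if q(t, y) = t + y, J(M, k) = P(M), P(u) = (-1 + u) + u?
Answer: -30559/32 ≈ -954.97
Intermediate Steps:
U(g) = -1 (U(g) = -1/4*4 = -1)
P(u) = -1 + 2*u
J(M, k) = -1 + 2*M
f(G, w) = 1/(-1 + w + 2*G**2) (f(G, w) = 1/(w + (-1 + 2*(G*G))) = 1/(w + (-1 + 2*G**2)) = 1/(-1 + w + 2*G**2))
q(-191, f(9, U(-4)))*5 = (-191 + 1/(-1 - 1 + 2*9**2))*5 = (-191 + 1/(-1 - 1 + 2*81))*5 = (-191 + 1/(-1 - 1 + 162))*5 = (-191 + 1/160)*5 = -30559/160*5 = -30559/32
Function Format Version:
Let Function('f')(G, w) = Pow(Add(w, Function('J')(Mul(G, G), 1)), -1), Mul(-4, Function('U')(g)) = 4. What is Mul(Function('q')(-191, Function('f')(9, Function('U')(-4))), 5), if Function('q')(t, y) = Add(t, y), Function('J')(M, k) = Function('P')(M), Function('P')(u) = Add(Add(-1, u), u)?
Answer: Rational(-30559, 32) ≈ -954.97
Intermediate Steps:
Function('U')(g) = -1 (Function('U')(g) = Mul(Rational(-1, 4), 4) = -1)
Function('P')(u) = Add(-1, Mul(2, u))
Function('J')(M, k) = Add(-1, Mul(2, M))
Function('f')(G, w) = Pow(Add(-1, w, Mul(2, Pow(G, 2))), -1) (Function('f')(G, w) = Pow(Add(w, Add(-1, Mul(2, Mul(G, G)))), -1) = Pow(Add(w, Add(-1, Mul(2, Pow(G, 2)))), -1) = Pow(Add(-1, w, Mul(2, Pow(G, 2))), -1))
Mul(Function('q')(-191, Function('f')(9, Function('U')(-4))), 5) = Mul(Add(-191, Pow(Add(-1, -1, Mul(2, Pow(9, 2))), -1)), 5) = Mul(Add(-191, Pow(Add(-1, -1, Mul(2, 81)), -1)), 5) = Mul(Add(-191, Pow(Add(-1, -1, 162), -1)), 5) = Mul(Add(-191, Pow(160, -1)), 5) = Mul(Add(-191, Rational(1, 160)), 5) = Mul(Rational(-30559, 160), 5) = Rational(-30559, 32)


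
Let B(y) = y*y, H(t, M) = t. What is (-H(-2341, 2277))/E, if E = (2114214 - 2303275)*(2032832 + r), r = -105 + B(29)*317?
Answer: -2341/434712494764 ≈ -5.3852e-9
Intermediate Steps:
B(y) = y²
r = 266492 (r = -105 + 29²*317 = -105 + 841*317 = -105 + 266597 = 266492)
E = -434712494764 (E = (2114214 - 2303275)*(2032832 + 266492) = -189061*2299324 = -434712494764)
(-H(-2341, 2277))/E = -1*(-2341)/(-434712494764) = 2341*(-1/434712494764) = -2341/434712494764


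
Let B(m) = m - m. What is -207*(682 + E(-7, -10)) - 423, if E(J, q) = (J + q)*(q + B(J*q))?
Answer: -176787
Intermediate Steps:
B(m) = 0
E(J, q) = q*(J + q) (E(J, q) = (J + q)*(q + 0) = (J + q)*q = q*(J + q))
-207*(682 + E(-7, -10)) - 423 = -207*(682 - 10*(-7 - 10)) - 423 = -207*(682 - 10*(-17)) - 423 = -207*(682 + 170) - 423 = -207*852 - 423 = -176364 - 423 = -176787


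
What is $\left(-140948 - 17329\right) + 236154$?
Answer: $77877$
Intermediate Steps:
$\left(-140948 - 17329\right) + 236154 = -158277 + 236154 = 77877$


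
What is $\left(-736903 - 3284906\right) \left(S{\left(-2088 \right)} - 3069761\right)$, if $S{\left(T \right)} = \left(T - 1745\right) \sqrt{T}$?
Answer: $12345992417649 + 92493563382 i \sqrt{58} \approx 1.2346 \cdot 10^{13} + 7.0441 \cdot 10^{11} i$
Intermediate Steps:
$S{\left(T \right)} = \sqrt{T} \left(-1745 + T\right)$ ($S{\left(T \right)} = \left(-1745 + T\right) \sqrt{T} = \sqrt{T} \left(-1745 + T\right)$)
$\left(-736903 - 3284906\right) \left(S{\left(-2088 \right)} - 3069761\right) = \left(-736903 - 3284906\right) \left(\sqrt{-2088} \left(-1745 - 2088\right) - 3069761\right) = - 4021809 \left(6 i \sqrt{58} \left(-3833\right) - 3069761\right) = - 4021809 \left(- 22998 i \sqrt{58} - 3069761\right) = - 4021809 \left(-3069761 - 22998 i \sqrt{58}\right) = 12345992417649 + 92493563382 i \sqrt{58}$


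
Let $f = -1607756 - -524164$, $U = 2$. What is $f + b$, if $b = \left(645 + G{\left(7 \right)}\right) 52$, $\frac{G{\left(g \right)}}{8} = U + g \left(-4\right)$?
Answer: $-1060868$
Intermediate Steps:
$G{\left(g \right)} = 16 - 32 g$ ($G{\left(g \right)} = 8 \left(2 + g \left(-4\right)\right) = 8 \left(2 - 4 g\right) = 16 - 32 g$)
$b = 22724$ ($b = \left(645 + \left(16 - 224\right)\right) 52 = \left(645 - 208\right) 52 = 437 \cdot 52 = 22724$)
$f = -1083592$ ($f = -1607756 + 524164 = -1083592$)
$f + b = -1083592 + 22724 = -1060868$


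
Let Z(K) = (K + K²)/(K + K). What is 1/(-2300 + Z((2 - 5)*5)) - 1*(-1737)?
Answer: 4007258/2307 ≈ 1737.0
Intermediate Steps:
Z(K) = (K + K²)/(2*K) (Z(K) = (K + K²)/((2*K)) = (K + K²)*(1/(2*K)) = (K + K²)/(2*K))
1/(-2300 + Z((2 - 5)*5)) - 1*(-1737) = 1/(-2300 + (½ + ((2 - 5)*5)/2)) - 1*(-1737) = 1/(-2300 + (½ + (-3*5)/2)) + 1737 = 1/(-2300 + (½ + (½)*(-15))) + 1737 = 1/(-2300 + (½ - 15/2)) + 1737 = 1/(-2300 - 7) + 1737 = 1/(-2307) + 1737 = -1/2307 + 1737 = 4007258/2307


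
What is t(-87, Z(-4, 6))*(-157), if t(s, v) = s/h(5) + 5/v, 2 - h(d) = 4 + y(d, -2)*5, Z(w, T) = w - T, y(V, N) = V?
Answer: -7693/18 ≈ -427.39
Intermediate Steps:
h(d) = -2 - 5*d (h(d) = 2 - (4 + d*5) = 2 - (4 + 5*d) = 2 + (-4 - 5*d) = -2 - 5*d)
t(s, v) = 5/v - s/27 (t(s, v) = s/(-2 - 5*5) + 5/v = s/(-2 - 25) + 5/v = s/(-27) + 5/v = s*(-1/27) + 5/v = -s/27 + 5/v = 5/v - s/27)
t(-87, Z(-4, 6))*(-157) = (5/(-4 - 1*6) - 1/27*(-87))*(-157) = (5/(-4 - 6) + 29/9)*(-157) = (5/(-10) + 29/9)*(-157) = (5*(-⅒) + 29/9)*(-157) = (-½ + 29/9)*(-157) = (49/18)*(-157) = -7693/18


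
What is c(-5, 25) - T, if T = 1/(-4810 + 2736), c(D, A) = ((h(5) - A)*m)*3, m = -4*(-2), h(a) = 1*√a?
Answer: -1244399/2074 + 24*√5 ≈ -546.33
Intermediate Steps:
h(a) = √a
m = 8
c(D, A) = -24*A + 24*√5 (c(D, A) = ((√5 - A)*8)*3 = (-8*A + 8*√5)*3 = -24*A + 24*√5)
T = -1/2074 (T = 1/(-2074) = -1/2074 ≈ -0.00048216)
c(-5, 25) - T = (-24*25 + 24*√5) - 1*(-1/2074) = (-600 + 24*√5) + 1/2074 = -1244399/2074 + 24*√5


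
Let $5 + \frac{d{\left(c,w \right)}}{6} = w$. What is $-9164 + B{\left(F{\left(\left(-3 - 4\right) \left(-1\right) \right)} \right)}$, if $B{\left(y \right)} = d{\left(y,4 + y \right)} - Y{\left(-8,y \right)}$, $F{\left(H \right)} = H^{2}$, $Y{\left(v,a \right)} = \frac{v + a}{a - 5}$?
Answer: $- \frac{390585}{44} \approx -8876.9$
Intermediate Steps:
$d{\left(c,w \right)} = -30 + 6 w$
$Y{\left(v,a \right)} = \frac{a + v}{-5 + a}$
$B{\left(y \right)} = -6 + 6 y - \frac{-8 + y}{-5 + y}$ ($B{\left(y \right)} = \left(-30 + 6 \left(4 + y\right)\right) - \frac{y - 8}{-5 + y} = \left(-30 + \left(24 + 6 y\right)\right) - \frac{-8 + y}{-5 + y} = \left(-6 + 6 y\right) - \frac{-8 + y}{-5 + y} = -6 + 6 y - \frac{-8 + y}{-5 + y}$)
$-9164 + B{\left(F{\left(\left(-3 - 4\right) \left(-1\right) \right)} \right)} = -9164 + \frac{38 - 37 \left(\left(-3 - 4\right) \left(-1\right)\right)^{2} + 6 \left(\left(\left(-3 - 4\right) \left(-1\right)\right)^{2}\right)^{2}}{-5 + \left(\left(-3 - 4\right) \left(-1\right)\right)^{2}} = -9164 + \frac{38 - 37 \left(\left(-7\right) \left(-1\right)\right)^{2} + 6 \left(\left(\left(-7\right) \left(-1\right)\right)^{2}\right)^{2}}{-5 + \left(\left(-7\right) \left(-1\right)\right)^{2}} = -9164 + \frac{38 - 37 \cdot 7^{2} + 6 \left(7^{2}\right)^{2}}{-5 + 7^{2}} = -9164 + \frac{38 - 1813 + 6 \cdot 49^{2}}{-5 + 49} = -9164 + \frac{38 - 1813 + 6 \cdot 2401}{44} = -9164 + \frac{38 - 1813 + 14406}{44} = -9164 + \frac{1}{44} \cdot 12631 = -9164 + \frac{12631}{44} = - \frac{390585}{44}$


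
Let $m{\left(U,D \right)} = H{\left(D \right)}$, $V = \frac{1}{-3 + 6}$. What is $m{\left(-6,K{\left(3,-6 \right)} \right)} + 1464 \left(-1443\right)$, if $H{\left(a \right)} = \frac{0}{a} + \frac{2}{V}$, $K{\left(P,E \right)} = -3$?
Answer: $-2112546$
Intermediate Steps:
$V = \frac{1}{3} \approx 0.33333$
$H{\left(a \right)} = 6$ ($H{\left(a \right)} = \frac{0}{a} + 2 \frac{1}{\frac{1}{3}} = 0 + 2 \cdot 3 = 0 + 6 = 6$)
$m{\left(U,D \right)} = 6$
$m{\left(-6,K{\left(3,-6 \right)} \right)} + 1464 \left(-1443\right) = 6 + 1464 \left(-1443\right) = 6 - 2112552 = -2112546$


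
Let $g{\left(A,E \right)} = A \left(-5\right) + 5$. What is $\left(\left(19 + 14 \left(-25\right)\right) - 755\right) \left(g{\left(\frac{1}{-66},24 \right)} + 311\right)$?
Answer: $- \frac{3775841}{11} \approx -3.4326 \cdot 10^{5}$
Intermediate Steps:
$g{\left(A,E \right)} = 5 - 5 A$ ($g{\left(A,E \right)} = - 5 A + 5 = 5 - 5 A$)
$\left(\left(19 + 14 \left(-25\right)\right) - 755\right) \left(g{\left(\frac{1}{-66},24 \right)} + 311\right) = \left(\left(19 + 14 \left(-25\right)\right) - 755\right) \left(\left(5 - \frac{5}{-66}\right) + 311\right) = \left(\left(19 - 350\right) - 755\right) \left(\left(5 - - \frac{5}{66}\right) + 311\right) = \left(-331 - 755\right) \left(\left(5 + \frac{5}{66}\right) + 311\right) = - 1086 \left(\frac{335}{66} + 311\right) = \left(-1086\right) \frac{20861}{66} = - \frac{3775841}{11}$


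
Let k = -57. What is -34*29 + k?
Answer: -1043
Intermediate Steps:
-34*29 + k = -34*29 - 57 = -986 - 57 = -1043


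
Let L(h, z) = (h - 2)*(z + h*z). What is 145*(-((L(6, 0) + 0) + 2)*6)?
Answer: -1740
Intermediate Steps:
L(h, z) = (-2 + h)*(z + h*z)
145*(-((L(6, 0) + 0) + 2)*6) = 145*(-((0*(-2 + 6² - 1*6) + 0) + 2)*6) = 145*(-((0*(-2 + 36 - 6) + 0) + 2)*6) = 145*(-((0*28 + 0) + 2)*6) = 145*(-((0 + 0) + 2)*6) = 145*(-(0 + 2)*6) = 145*(-1*2*6) = 145*(-2*6) = 145*(-12) = -1740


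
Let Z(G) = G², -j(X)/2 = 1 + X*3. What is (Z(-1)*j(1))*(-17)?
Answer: 136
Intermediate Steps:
j(X) = -2 - 6*X (j(X) = -2*(1 + X*3) = -2*(1 + 3*X) = -2 - 6*X)
(Z(-1)*j(1))*(-17) = ((-1)²*(-2 - 6*1))*(-17) = (1*(-2 - 6))*(-17) = (1*(-8))*(-17) = -8*(-17) = 136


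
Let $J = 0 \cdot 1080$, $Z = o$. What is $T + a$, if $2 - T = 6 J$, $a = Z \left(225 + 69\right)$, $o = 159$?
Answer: $46748$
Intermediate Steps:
$Z = 159$
$J = 0$
$a = 46746$ ($a = 159 \left(225 + 69\right) = 159 \cdot 294 = 46746$)
$T = 2$ ($T = 2 - 6 \cdot 0 = 2 - 0 = 2 + 0 = 2$)
$T + a = 2 + 46746 = 46748$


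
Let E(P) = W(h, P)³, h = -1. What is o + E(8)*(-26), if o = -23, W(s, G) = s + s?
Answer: 185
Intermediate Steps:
W(s, G) = 2*s
E(P) = -8 (E(P) = (2*(-1))³ = (-2)³ = -8)
o + E(8)*(-26) = -23 - 8*(-26) = -23 + 208 = 185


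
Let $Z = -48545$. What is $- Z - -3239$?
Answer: $51784$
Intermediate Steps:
$- Z - -3239 = \left(-1\right) \left(-48545\right) - -3239 = 48545 + 3239 = 51784$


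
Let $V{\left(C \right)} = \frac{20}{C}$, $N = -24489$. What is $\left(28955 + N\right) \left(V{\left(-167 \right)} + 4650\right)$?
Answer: $\frac{3467982980}{167} \approx 2.0766 \cdot 10^{7}$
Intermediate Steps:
$\left(28955 + N\right) \left(V{\left(-167 \right)} + 4650\right) = \left(28955 - 24489\right) \left(\frac{20}{-167} + 4650\right) = 4466 \left(20 \left(- \frac{1}{167}\right) + 4650\right) = 4466 \left(- \frac{20}{167} + 4650\right) = 4466 \cdot \frac{776530}{167} = \frac{3467982980}{167}$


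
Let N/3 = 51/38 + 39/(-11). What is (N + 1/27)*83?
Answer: -6157189/11286 ≈ -545.56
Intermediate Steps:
N = -2763/418 (N = 3*(51/38 + 39/(-11)) = 3*(51*(1/38) + 39*(-1/11)) = 3*(51/38 - 39/11) = 3*(-921/418) = -2763/418 ≈ -6.6100)
(N + 1/27)*83 = (-2763/418 + 1/27)*83 = -74183/11286*83 = -6157189/11286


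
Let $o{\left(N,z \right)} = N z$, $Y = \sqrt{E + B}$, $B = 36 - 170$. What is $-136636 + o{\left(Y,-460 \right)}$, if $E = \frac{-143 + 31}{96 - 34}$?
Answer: $-136636 - \frac{460 i \sqrt{130510}}{31} \approx -1.3664 \cdot 10^{5} - 5360.7 i$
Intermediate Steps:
$E = - \frac{56}{31}$ ($E = - \frac{112}{62} = \left(-112\right) \frac{1}{62} = - \frac{56}{31} \approx -1.8065$)
$B = -134$ ($B = 36 - 170 = -134$)
$Y = \frac{i \sqrt{130510}}{31}$ ($Y = \sqrt{- \frac{56}{31} - 134} = \sqrt{- \frac{4210}{31}} = \frac{i \sqrt{130510}}{31} \approx 11.654 i$)
$-136636 + o{\left(Y,-460 \right)} = -136636 + \frac{i \sqrt{130510}}{31} \left(-460\right) = -136636 - \frac{460 i \sqrt{130510}}{31}$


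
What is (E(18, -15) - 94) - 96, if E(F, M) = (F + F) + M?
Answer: -169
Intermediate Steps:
E(F, M) = M + 2*F (E(F, M) = 2*F + M = M + 2*F)
(E(18, -15) - 94) - 96 = ((-15 + 2*18) - 94) - 96 = ((-15 + 36) - 94) - 96 = (21 - 94) - 96 = -73 - 96 = -169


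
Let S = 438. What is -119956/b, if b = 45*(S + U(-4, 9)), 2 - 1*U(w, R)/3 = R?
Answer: -119956/18765 ≈ -6.3925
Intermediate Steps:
U(w, R) = 6 - 3*R
b = 18765 (b = 45*(438 + (6 - 3*9)) = 45*(438 + (6 - 27)) = 45*(438 - 21) = 45*417 = 18765)
-119956/b = -119956/18765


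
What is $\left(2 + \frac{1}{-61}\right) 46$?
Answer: $\frac{5566}{61} \approx 91.246$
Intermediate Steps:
$\left(2 + \frac{1}{-61}\right) 46 = \left(2 - \frac{1}{61}\right) 46 = \frac{121}{61} \cdot 46 = \frac{5566}{61}$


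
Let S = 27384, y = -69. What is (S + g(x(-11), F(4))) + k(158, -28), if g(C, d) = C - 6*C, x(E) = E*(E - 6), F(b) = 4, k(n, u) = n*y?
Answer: 15547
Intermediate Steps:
k(n, u) = -69*n (k(n, u) = n*(-69) = -69*n)
x(E) = E*(-6 + E)
g(C, d) = -5*C
(S + g(x(-11), F(4))) + k(158, -28) = (27384 - (-55)*(-6 - 11)) - 69*158 = (27384 - (-55)*(-17)) - 10902 = (27384 - 5*187) - 10902 = (27384 - 935) - 10902 = 26449 - 10902 = 15547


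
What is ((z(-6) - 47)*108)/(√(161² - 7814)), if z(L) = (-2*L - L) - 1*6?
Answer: -3780*√18107/18107 ≈ -28.091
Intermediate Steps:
z(L) = -6 - 3*L (z(L) = -3*L - 6 = -6 - 3*L)
((z(-6) - 47)*108)/(√(161² - 7814)) = (((-6 - 3*(-6)) - 47)*108)/(√(161² - 7814)) = (((-6 + 18) - 47)*108)/(√(25921 - 7814)) = ((12 - 47)*108)/(√18107) = (-35*108)*(√18107/18107) = -3780*√18107/18107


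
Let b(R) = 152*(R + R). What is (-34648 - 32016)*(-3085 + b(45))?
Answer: -706305080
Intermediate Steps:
b(R) = 304*R (b(R) = 152*(2*R) = 304*R)
(-34648 - 32016)*(-3085 + b(45)) = (-34648 - 32016)*(-3085 + 304*45) = -66664*(-3085 + 13680) = -66664*10595 = -706305080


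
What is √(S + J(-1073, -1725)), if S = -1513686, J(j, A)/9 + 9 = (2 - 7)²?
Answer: I*√1513542 ≈ 1230.3*I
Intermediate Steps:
J(j, A) = 144 (J(j, A) = -81 + 9*(2 - 7)² = -81 + 9*(-5)² = -81 + 9*25 = -81 + 225 = 144)
√(S + J(-1073, -1725)) = √(-1513686 + 144) = √(-1513542) = I*√1513542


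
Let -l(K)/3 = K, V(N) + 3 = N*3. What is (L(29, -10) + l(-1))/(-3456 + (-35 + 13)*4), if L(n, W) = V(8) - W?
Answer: -17/1772 ≈ -0.0095937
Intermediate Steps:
V(N) = -3 + 3*N (V(N) = -3 + N*3 = -3 + 3*N)
l(K) = -3*K
L(n, W) = 21 - W (L(n, W) = (-3 + 3*8) - W = (-3 + 24) - W = 21 - W)
(L(29, -10) + l(-1))/(-3456 + (-35 + 13)*4) = ((21 - 1*(-10)) - 3*(-1))/(-3456 + (-35 + 13)*4) = ((21 + 10) + 3)/(-3456 - 22*4) = (31 + 3)/(-3456 - 88) = 34/(-3544) = 34*(-1/3544) = -17/1772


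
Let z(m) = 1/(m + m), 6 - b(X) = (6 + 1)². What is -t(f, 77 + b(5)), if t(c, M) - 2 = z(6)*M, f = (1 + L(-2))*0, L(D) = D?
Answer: -29/6 ≈ -4.8333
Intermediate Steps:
b(X) = -43 (b(X) = 6 - (6 + 1)² = 6 - 1*7² = 6 - 1*49 = 6 - 49 = -43)
f = 0 (f = (1 - 2)*0 = -1*0 = 0)
z(m) = 1/(2*m)
t(c, M) = 2 + M/12 (t(c, M) = 2 + ((½)/6)*M = 2 + ((½)*(⅙))*M = 2 + M/12)
-t(f, 77 + b(5)) = -(2 + (77 - 43)/12) = -(2 + (1/12)*34) = -(2 + 17/6) = -1*29/6 = -29/6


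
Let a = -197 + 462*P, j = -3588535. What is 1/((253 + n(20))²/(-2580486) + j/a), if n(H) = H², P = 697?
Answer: -830444263062/9397389993163 ≈ -0.088370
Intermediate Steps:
a = 321817 (a = -197 + 462*697 = -197 + 322014 = 321817)
1/((253 + n(20))²/(-2580486) + j/a) = 1/((253 + 20²)²/(-2580486) - 3588535/321817) = 1/((253 + 400)²*(-1/2580486) - 3588535*1/321817) = 1/(653²*(-1/2580486) - 3588535/321817) = 1/(426409*(-1/2580486) - 3588535/321817) = 1/(-426409/2580486 - 3588535/321817) = 1/(-9397389993163/830444263062) = -830444263062/9397389993163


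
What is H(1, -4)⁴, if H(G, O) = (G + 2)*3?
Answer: 6561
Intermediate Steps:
H(G, O) = 6 + 3*G (H(G, O) = (2 + G)*3 = 6 + 3*G)
H(1, -4)⁴ = (6 + 3*1)⁴ = (6 + 3)⁴ = 9⁴ = 6561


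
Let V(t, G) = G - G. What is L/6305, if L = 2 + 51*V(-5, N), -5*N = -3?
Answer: 2/6305 ≈ 0.00031721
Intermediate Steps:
N = ⅗ (N = -⅕*(-3) = ⅗ ≈ 0.60000)
V(t, G) = 0
L = 2 (L = 2 + 51*0 = 2 + 0 = 2)
L/6305 = 2/6305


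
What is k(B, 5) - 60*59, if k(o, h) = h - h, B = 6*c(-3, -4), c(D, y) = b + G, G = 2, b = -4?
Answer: -3540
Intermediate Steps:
c(D, y) = -2 (c(D, y) = -4 + 2 = -2)
B = -12 (B = 6*(-2) = -12)
k(o, h) = 0
k(B, 5) - 60*59 = 0 - 60*59 = 0 - 3540 = -3540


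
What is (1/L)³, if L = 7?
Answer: 1/343 ≈ 0.0029155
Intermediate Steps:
(1/L)³ = (1/7)³ = (⅐)³ = 1/343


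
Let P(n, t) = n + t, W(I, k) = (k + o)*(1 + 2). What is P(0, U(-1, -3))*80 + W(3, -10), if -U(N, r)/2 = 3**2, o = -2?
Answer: -1476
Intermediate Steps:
U(N, r) = -18 (U(N, r) = -2*3**2 = -2*9 = -18)
W(I, k) = -6 + 3*k (W(I, k) = (k - 2)*(1 + 2) = (-2 + k)*3 = -6 + 3*k)
P(0, U(-1, -3))*80 + W(3, -10) = (0 - 18)*80 + (-6 + 3*(-10)) = -18*80 + (-6 - 30) = -1440 - 36 = -1476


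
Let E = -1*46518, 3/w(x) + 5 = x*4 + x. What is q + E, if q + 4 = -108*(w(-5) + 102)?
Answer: -287636/5 ≈ -57527.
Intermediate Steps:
w(x) = 3/(-5 + 5*x) (w(x) = 3/(-5 + (x*4 + x)) = 3/(-5 + (4*x + x)) = 3/(-5 + 5*x))
q = -55046/5 (q = -4 - 108*(3/(5*(-1 - 5)) + 102) = -4 - 108*((3/5)/(-6) + 102) = -4 - 108*((3/5)*(-1/6) + 102) = -4 - 108*(-1/10 + 102) = -4 - 108*1019/10 = -4 - 55026/5 = -55046/5 ≈ -11009.)
E = -46518
q + E = -55046/5 - 46518 = -287636/5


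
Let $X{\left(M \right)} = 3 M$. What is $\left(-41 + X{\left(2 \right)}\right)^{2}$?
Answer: $1225$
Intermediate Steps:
$\left(-41 + X{\left(2 \right)}\right)^{2} = \left(-41 + 3 \cdot 2\right)^{2} = \left(-41 + 6\right)^{2} = \left(-35\right)^{2} = 1225$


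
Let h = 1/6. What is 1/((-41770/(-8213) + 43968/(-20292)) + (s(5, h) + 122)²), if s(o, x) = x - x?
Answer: 13888183/206752256410 ≈ 6.7173e-5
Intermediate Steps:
h = ⅙ ≈ 0.16667
s(o, x) = 0
1/((-41770/(-8213) + 43968/(-20292)) + (s(5, h) + 122)²) = 1/((-41770/(-8213) + 43968/(-20292)) + (0 + 122)²) = 1/((-41770*(-1/8213) + 43968*(-1/20292)) + 122²) = 1/((41770/8213 - 3664/1691) + 14884) = 1/(40540638/13888183 + 14884) = 1/(206752256410/13888183) = 13888183/206752256410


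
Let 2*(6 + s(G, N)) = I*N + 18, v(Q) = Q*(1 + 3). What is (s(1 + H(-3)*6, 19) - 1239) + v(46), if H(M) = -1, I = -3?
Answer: -2161/2 ≈ -1080.5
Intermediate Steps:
v(Q) = 4*Q (v(Q) = Q*4 = 4*Q)
s(G, N) = 3 - 3*N/2 (s(G, N) = -6 + (-3*N + 18)/2 = -6 + (18 - 3*N)/2 = -6 + (9 - 3*N/2) = 3 - 3*N/2)
(s(1 + H(-3)*6, 19) - 1239) + v(46) = ((3 - 3/2*19) - 1239) + 4*46 = ((3 - 57/2) - 1239) + 184 = (-51/2 - 1239) + 184 = -2529/2 + 184 = -2161/2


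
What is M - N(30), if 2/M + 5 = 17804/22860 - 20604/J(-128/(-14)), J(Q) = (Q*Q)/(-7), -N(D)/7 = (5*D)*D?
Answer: 317284360802820/10072519019 ≈ 31500.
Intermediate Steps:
N(D) = -35*D**2 (N(D) = -7*5*D*D = -35*D**2)
J(Q) = -Q**2/7 (J(Q) = Q**2*(-1/7) = -Q**2/7)
M = 11704320/10072519019 (M = 2/(-5 + (17804/22860 - 20604/((-(-128/(-14))**2/7)))) = 2/(-5 + (17804*(1/22860) - 20604/((-(-128*(-1/14))**2/7)))) = 2/(-5 + (4451/5715 - 20604/((-(64/7)**2/7)))) = 2/(-5 + (4451/5715 - 20604/((-1/7*4096/49)))) = 2/(-5 + (4451/5715 - 20604/(-4096/343))) = 2/(-5 + (4451/5715 - 20604*(-343/4096))) = 2/(-5 + (4451/5715 + 1766793/1024)) = 2/(-5 + 10101779819/5852160) = 2/(10072519019/5852160) = 2*(5852160/10072519019) = 11704320/10072519019 ≈ 0.0011620)
M - N(30) = 11704320/10072519019 - (-35)*30**2 = 11704320/10072519019 - (-35)*900 = 11704320/10072519019 - 1*(-31500) = 11704320/10072519019 + 31500 = 317284360802820/10072519019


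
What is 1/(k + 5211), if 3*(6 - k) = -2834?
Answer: 3/18485 ≈ 0.00016229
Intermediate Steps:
k = 2852/3 (k = 6 - 1/3*(-2834) = 6 + 2834/3 = 2852/3 ≈ 950.67)
1/(k + 5211) = 1/(2852/3 + 5211) = 1/(18485/3) = 3/18485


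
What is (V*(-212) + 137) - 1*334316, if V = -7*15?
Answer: -311919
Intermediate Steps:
V = -105
(V*(-212) + 137) - 1*334316 = (-105*(-212) + 137) - 1*334316 = (22260 + 137) - 334316 = 22397 - 334316 = -311919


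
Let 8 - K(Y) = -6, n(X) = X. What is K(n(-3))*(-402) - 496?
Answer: -6124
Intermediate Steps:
K(Y) = 14 (K(Y) = 8 - 1*(-6) = 8 + 6 = 14)
K(n(-3))*(-402) - 496 = 14*(-402) - 496 = -5628 - 496 = -6124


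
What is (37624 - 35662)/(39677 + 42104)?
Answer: 1962/81781 ≈ 0.023991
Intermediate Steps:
(37624 - 35662)/(39677 + 42104) = 1962/81781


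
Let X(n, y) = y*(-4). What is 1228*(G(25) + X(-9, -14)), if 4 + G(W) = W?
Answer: 94556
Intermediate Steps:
X(n, y) = -4*y
G(W) = -4 + W
1228*(G(25) + X(-9, -14)) = 1228*((-4 + 25) - 4*(-14)) = 1228*(21 + 56) = 1228*77 = 94556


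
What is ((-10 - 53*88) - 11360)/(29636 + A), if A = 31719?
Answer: -16034/61355 ≈ -0.26133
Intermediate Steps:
((-10 - 53*88) - 11360)/(29636 + A) = ((-10 - 53*88) - 11360)/(29636 + 31719) = ((-10 - 4664) - 11360)/61355 = (-4674 - 11360)*(1/61355) = -16034*1/61355 = -16034/61355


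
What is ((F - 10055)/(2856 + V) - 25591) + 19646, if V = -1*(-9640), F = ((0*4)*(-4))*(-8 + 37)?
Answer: -74298775/12496 ≈ -5945.8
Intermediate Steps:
F = 0 (F = (0*(-4))*29 = 0*29 = 0)
V = 9640
((F - 10055)/(2856 + V) - 25591) + 19646 = ((0 - 10055)/(2856 + 9640) - 25591) + 19646 = (-10055/12496 - 25591) + 19646 = -319795191/12496 + 19646 = -74298775/12496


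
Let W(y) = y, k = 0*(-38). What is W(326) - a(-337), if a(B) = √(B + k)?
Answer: 326 - I*√337 ≈ 326.0 - 18.358*I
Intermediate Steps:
k = 0
a(B) = √B (a(B) = √(B + 0) = √B)
W(326) - a(-337) = 326 - √(-337) = 326 - I*√337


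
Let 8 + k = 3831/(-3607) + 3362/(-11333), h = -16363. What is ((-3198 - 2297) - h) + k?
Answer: 443880959203/40878131 ≈ 10859.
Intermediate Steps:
k = -382568505/40878131 (k = -8 + (3831/(-3607) + 3362/(-11333)) = -8 + (3831*(-1/3607) + 3362*(-1/11333)) = -8 + (-3831/3607 - 3362/11333) = -8 - 55543457/40878131 = -382568505/40878131 ≈ -9.3588)
((-3198 - 2297) - h) + k = ((-3198 - 2297) - 1*(-16363)) - 382568505/40878131 = (-5495 + 16363) - 382568505/40878131 = 10868 - 382568505/40878131 = 443880959203/40878131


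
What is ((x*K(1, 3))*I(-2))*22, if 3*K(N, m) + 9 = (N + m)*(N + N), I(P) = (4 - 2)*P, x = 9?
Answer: 264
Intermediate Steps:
I(P) = 2*P
K(N, m) = -3 + 2*N*(N + m)/3 (K(N, m) = -3 + ((N + m)*(N + N))/3 = -3 + ((N + m)*(2*N))/3 = -3 + (2*N*(N + m))/3 = -3 + 2*N*(N + m)/3)
((x*K(1, 3))*I(-2))*22 = ((9*(-3 + (⅔)*1² + (⅔)*1*3))*(2*(-2)))*22 = ((9*(-3 + (⅔)*1 + 2))*(-4))*22 = ((9*(-3 + ⅔ + 2))*(-4))*22 = ((9*(-⅓))*(-4))*22 = -3*(-4)*22 = 12*22 = 264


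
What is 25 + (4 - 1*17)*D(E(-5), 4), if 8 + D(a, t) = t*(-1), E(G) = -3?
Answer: 181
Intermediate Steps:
D(a, t) = -8 - t (D(a, t) = -8 + t*(-1) = -8 - t)
25 + (4 - 1*17)*D(E(-5), 4) = 25 + (4 - 1*17)*(-8 - 1*4) = 25 + (4 - 17)*(-8 - 4) = 25 - 13*(-12) = 25 + 156 = 181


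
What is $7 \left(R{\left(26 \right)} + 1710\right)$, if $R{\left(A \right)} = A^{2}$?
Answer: $16702$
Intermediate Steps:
$7 \left(R{\left(26 \right)} + 1710\right) = 7 \left(26^{2} + 1710\right) = 7 \left(676 + 1710\right) = 7 \cdot 2386 = 16702$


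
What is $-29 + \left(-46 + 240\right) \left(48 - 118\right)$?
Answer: $-13609$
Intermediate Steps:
$-29 + \left(-46 + 240\right) \left(48 - 118\right) = -29 + 194 \left(-70\right) = -29 - 13580 = -13609$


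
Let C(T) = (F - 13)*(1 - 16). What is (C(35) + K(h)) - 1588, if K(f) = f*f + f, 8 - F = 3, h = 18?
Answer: -1126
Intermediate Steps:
F = 5 (F = 8 - 1*3 = 8 - 3 = 5)
C(T) = 120 (C(T) = (5 - 13)*(1 - 16) = -8*(-15) = 120)
K(f) = f + f**2 (K(f) = f**2 + f = f + f**2)
(C(35) + K(h)) - 1588 = (120 + 18*(1 + 18)) - 1588 = (120 + 18*19) - 1588 = (120 + 342) - 1588 = 462 - 1588 = -1126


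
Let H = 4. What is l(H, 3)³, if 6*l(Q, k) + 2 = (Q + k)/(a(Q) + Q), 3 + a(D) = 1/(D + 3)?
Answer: 1331/4096 ≈ 0.32495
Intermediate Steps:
a(D) = -3 + 1/(3 + D) (a(D) = -3 + 1/(D + 3) = -3 + 1/(3 + D))
l(Q, k) = -⅓ + (Q + k)/(6*(Q + (-8 - 3*Q)/(3 + Q))) (l(Q, k) = -⅓ + ((Q + k)/((-8 - 3*Q)/(3 + Q) + Q))/6 = -⅓ + ((Q + k)/(Q + (-8 - 3*Q)/(3 + Q)))/6 = -⅓ + (Q + k)/(6*(Q + (-8 - 3*Q)/(3 + Q))))
l(H, 3)³ = ((16 - 1*4² + 3*4 + 3*3 + 4*3)/(6*(-8 + 4²)))³ = ((16 - 1*16 + 12 + 9 + 12)/(6*(-8 + 16)))³ = ((⅙)*(16 - 16 + 12 + 9 + 12)/8)³ = ((⅙)*(⅛)*33)³ = (11/16)³ = 1331/4096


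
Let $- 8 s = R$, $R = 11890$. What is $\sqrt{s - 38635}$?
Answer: $\frac{i \sqrt{160485}}{2} \approx 200.3 i$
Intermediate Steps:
$s = - \frac{5945}{4}$ ($s = \left(- \frac{1}{8}\right) 11890 = - \frac{5945}{4} \approx -1486.3$)
$\sqrt{s - 38635} = \sqrt{- \frac{5945}{4} - 38635} = \sqrt{- \frac{160485}{4}} = \frac{i \sqrt{160485}}{2}$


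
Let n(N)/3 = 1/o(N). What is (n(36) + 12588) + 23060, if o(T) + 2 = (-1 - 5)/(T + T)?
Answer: 891164/25 ≈ 35647.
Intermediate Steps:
o(T) = -2 - 3/T (o(T) = -2 + (-1 - 5)/(T + T) = -2 - 6*1/(2*T) = -2 - 3/T)
n(N) = 3/(-2 - 3/N)
(n(36) + 12588) + 23060 = (-3*36/(3 + 2*36) + 12588) + 23060 = (-3*36/(3 + 72) + 12588) + 23060 = (-3*36/75 + 12588) + 23060 = (-3*36*1/75 + 12588) + 23060 = (-36/25 + 12588) + 23060 = 314664/25 + 23060 = 891164/25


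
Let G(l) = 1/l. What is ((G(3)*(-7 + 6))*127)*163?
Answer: -20701/3 ≈ -6900.3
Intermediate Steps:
((G(3)*(-7 + 6))*127)*163 = (((-7 + 6)/3)*127)*163 = (((⅓)*(-1))*127)*163 = -⅓*127*163 = -127/3*163 = -20701/3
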